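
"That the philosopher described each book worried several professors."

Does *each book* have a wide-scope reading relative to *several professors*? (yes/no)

No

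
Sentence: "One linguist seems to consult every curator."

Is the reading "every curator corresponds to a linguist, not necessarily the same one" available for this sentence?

The described interpretation is the *every curator* > *one linguist* scoping.
*every curator* is the object of the infinitival complement of a raising predicate; raising infinitives are transparent for QR, so the two DPs are in effect clausemates.
Ordinary QR to a clause-peripheral position gives the wide-scope LF for the lower DP.

Yes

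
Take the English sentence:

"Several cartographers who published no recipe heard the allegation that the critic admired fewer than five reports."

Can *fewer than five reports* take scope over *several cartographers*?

The DP *fewer than five reports* is contained in the complex NP *the allegation that the critic admired fewer than five reports*.
Noun-complement clauses are scope islands (the Complex NP Constraint): a quantifier inside one cannot scope into the matrix.
*fewer than five reports* > *several cartographers* would require crossing that boundary, which is illicit.

No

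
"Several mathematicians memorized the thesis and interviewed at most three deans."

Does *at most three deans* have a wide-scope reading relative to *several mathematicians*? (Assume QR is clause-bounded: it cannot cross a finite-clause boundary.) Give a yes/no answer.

No

The target quantifier *at most three deans* is part of one conjunct of the coordinate structure (*interviewed at most three deans*).
Asymmetric QR out of one conjunct violates the Coordinate Structure Constraint.
So *at most three deans* cannot raise to a position above *several mathematicians*.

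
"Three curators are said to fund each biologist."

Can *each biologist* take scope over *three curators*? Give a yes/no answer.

*each biologist* is inside a raising infinitive, which is transparent to QR (no CP barrier), so it behaves as a matrix argument.
Clause-internal QR can adjoin the lower DP above the subject, yielding the inverse reading.

Yes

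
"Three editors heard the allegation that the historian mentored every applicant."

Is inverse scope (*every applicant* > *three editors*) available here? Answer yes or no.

No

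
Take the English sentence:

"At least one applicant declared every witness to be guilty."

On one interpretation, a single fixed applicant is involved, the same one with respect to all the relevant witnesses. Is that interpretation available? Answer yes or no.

The described interpretation is the *at least one applicant* > *every witness* scoping.
Nothing needs to raise for *at least one applicant* > *every witness*, so no island constraint is at stake.

Yes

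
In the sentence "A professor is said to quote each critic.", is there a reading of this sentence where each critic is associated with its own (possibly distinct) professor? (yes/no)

This is the *each critic* > *a professor* reading.
*each critic* is the object of the infinitival complement of a raising predicate; raising infinitives are transparent for QR, so the two DPs are in effect clausemates.
Since no island is crossed, the inverse ordering is licensed alongside surface scope.
The sentence is scopally ambiguous between *a professor* > *each critic* and *each critic* > *a professor*.

Yes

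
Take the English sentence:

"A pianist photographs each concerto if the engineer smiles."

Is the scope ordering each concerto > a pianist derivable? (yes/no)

Yes

The adjunct clause does not contain *each concerto*, which is the matrix object.
Since no island is crossed, the inverse ordering is licensed alongside surface scope.
So *each concerto* > *a pianist* is among the available readings.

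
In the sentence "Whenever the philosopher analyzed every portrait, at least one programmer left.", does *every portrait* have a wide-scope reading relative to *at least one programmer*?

Structurally, *every portrait* is inside the adjunct clause *whenever the philosopher analyzed every portrait*.
Scope out of an adjunct clause is unavailable: QR respects the adjunct-island constraint.
There is no licit LF on which *every portrait* c-commands *at least one programmer*.

No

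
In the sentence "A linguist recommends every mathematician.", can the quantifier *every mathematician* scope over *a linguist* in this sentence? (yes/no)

Yes

Both DPs are arguments of the same predicate; there is no clause or island boundary between them.
Clause-internal QR can adjoin the lower DP above the subject, yielding the inverse reading.
The sentence is scopally ambiguous between *a linguist* > *every mathematician* and *every mathematician* > *a linguist*.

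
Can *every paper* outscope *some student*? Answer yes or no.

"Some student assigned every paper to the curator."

Yes

*every paper* and *some student* are in the same minimal clause.
Clause-internal QR can adjoin the lower DP above the subject, yielding the inverse reading.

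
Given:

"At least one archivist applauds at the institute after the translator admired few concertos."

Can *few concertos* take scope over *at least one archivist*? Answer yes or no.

*few concertos* occurs within the adjunct clause *after the translator admired few concertos*.
The adjunct-island constraint bars QR out of an adverbial clause.
So *few concertos* cannot raise to a position above *at least one archivist*.
(Only the surface reading survives: one fixed archivist with respect to all the relevant concertos.)

No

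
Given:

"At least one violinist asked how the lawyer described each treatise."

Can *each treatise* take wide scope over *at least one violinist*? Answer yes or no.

*each treatise* is embedded in the embedded question *how the lawyer described each treatise*.
An indirect question is a wh-island; the filled [Spec,CP] blocks QR across the CP edge.
So *each treatise* cannot raise high enough to outscope *at least one violinist*; only the surface ordering *at least one violinist* > *each treatise* is available.
(Only the surface reading survives: one fixed violinist with respect to all the relevant treatises.)

No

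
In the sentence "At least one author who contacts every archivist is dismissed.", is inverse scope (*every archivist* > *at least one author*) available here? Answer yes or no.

The target quantifier *every archivist* is part of the relative clause *who contacts every archivist*.
A relative clause is a scope island — quantifier raising cannot cross its boundary.
There is no licit LF on which *every archivist* c-commands *at least one author*.
(Only the surface reading survives: one fixed author with respect to all the relevant archivists.)

No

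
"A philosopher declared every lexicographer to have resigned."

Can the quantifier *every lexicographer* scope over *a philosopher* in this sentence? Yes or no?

This is an ECM construction: *every lexicographer* is the infinitival subject, Case-marked by the matrix verb, and the infinitive is transparent for QR.
With no island boundary between them, the object can take inverse scope over the subject via ordinary QR within the clause.

Yes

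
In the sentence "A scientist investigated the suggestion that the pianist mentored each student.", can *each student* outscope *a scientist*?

*each student* occurs within the complex NP *the suggestion that the pianist mentored each student*.
Since the clause is the complement of a nominal head, the CNPC blocks scope extraction.
*each student* is confined to the island and cannot take scope over *a scientist*.
(Only the surface reading survives: one fixed scientist with respect to all the relevant students.)

No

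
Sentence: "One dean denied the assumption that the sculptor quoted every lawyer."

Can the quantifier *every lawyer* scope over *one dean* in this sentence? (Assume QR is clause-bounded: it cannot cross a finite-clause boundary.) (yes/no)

No

*every lawyer* sits inside the complex NP *the assumption that the sculptor quoted every lawyer*.
Since the clause is the complement of a nominal head, the CNPC blocks scope extraction.
So *every lawyer* cannot raise high enough to outscope *one dean*; only the surface ordering *one dean* > *every lawyer* is available.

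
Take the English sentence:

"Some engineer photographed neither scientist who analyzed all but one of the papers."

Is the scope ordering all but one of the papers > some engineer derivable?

No

*all but one of the papers* is embedded in the relative clause *who analyzed all but one of the papers* modifying *neither scientist*.
A relative clause is a scope island — quantifier raising cannot cross its boundary.
*all but one of the papers* is confined to the island and cannot take scope over *some engineer*.
(Only the surface reading survives: one fixed engineer with respect to all the relevant papers.)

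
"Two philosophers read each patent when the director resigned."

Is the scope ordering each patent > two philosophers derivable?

Yes

Neither queried DP is inside the adjunct, so the adjunct-island constraint does not apply.
QR within a single clause is free, so the lower quantifier may take scope over the higher one.
So *each patent* > *two philosophers* is among the available readings.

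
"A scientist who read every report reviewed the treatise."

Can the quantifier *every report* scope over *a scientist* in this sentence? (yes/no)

No

*every report* occurs within the relative clause *who read every report*.
Quantifiers inside a relative clause are trapped there; the RC boundary blocks QR.
*every report* > *a scientist* would require crossing that boundary, which is illicit.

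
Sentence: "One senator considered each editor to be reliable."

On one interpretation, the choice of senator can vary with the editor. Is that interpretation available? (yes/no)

Yes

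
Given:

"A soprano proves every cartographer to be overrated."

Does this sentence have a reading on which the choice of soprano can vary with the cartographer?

Yes

The described interpretation is the *every cartographer* > *a soprano* scoping.
The ECM infinitive is scope-transparent — *every cartographer* is free to raise above *a soprano*.
Nothing blocks QR of the lower DP to a position above the higher one, so inverse scope is available.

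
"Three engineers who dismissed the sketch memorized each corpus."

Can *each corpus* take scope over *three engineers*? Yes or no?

*each corpus* is a matrix argument; only *three engineers* is modified by the relative clause *who dismissed the sketch*, so the RC island is irrelevant to the target quantifier.
QR within a single clause is free, so the lower quantifier may take scope over the higher one.

Yes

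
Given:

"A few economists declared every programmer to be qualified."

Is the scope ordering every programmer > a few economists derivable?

Yes

The ECM infinitive is scope-transparent — *every programmer* is free to raise above *a few economists*.
Ordinary QR to a clause-peripheral position gives the wide-scope LF for the lower DP.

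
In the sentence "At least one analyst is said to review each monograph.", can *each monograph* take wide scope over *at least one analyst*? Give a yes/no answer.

The matrix predicate is a raising verb, whose infinitival complement is not a scope island — *each monograph* can QR into the matrix clause.
Nothing blocks QR of the lower DP to a position above the higher one, so inverse scope is available.

Yes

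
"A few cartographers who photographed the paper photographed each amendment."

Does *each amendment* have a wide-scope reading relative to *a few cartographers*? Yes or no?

Yes

The relative clause *who photographed the paper* modifies *a few cartographers*, but *each amendment* is not inside that relative clause — it is an argument of the matrix verb.
Ordinary QR to a clause-peripheral position gives the wide-scope LF for the lower DP.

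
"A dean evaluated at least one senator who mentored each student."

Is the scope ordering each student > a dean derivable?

No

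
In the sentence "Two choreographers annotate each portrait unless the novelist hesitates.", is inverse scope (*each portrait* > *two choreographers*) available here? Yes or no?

Yes

The adjunct clause does not contain *each portrait*, which is the matrix object.
No island intervenes, so both surface and inverse scope are derivable.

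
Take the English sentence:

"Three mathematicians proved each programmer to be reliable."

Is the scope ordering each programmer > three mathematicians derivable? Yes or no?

Yes

*each programmer* is the subject of an ECM infinitive — the infinitival complement of an ECM verb is not a scope island, so *each programmer* can raise into the matrix clause.
With no island boundary between them, the object can take inverse scope over the subject via ordinary QR within the clause.
Both orderings are possible: *three mathematicians* > *each programmer* and *each programmer* > *three mathematicians*.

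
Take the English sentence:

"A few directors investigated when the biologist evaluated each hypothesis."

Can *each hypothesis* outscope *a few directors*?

*each hypothesis* occurs within the embedded question *when the biologist evaluated each hypothesis*.
The wh-island constraint blocks QR out of an embedded interrogative.
Hence only narrow scope for *each hypothesis* (under *a few directors*) survives.

No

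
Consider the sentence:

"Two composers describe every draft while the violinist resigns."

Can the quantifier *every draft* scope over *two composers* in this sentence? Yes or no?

Yes

The adjunct clause does not contain *every draft*, which is the matrix object.
Clause-internal QR can adjoin the lower DP above the subject, yielding the inverse reading.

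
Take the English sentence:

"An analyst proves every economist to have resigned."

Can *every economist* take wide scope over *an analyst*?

Yes

The ECM infinitive is scope-transparent — *every economist* is free to raise above *an analyst*.
QR within a single clause is free, so the lower quantifier may take scope over the higher one.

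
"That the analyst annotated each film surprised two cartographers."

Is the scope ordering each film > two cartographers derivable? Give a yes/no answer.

*each film* occurs within the sentential subject *that the analyst annotated each film*.
The subject-island constraint blocks QR out of a clausal subject.
There is no licit LF on which *each film* c-commands *two cartographers*.

No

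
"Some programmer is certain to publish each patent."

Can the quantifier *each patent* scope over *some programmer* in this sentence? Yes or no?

Yes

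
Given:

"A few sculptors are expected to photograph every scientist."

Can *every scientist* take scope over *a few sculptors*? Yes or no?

*every scientist* is inside a raising infinitive, which is transparent to QR (no CP barrier), so it behaves as a matrix argument.
Nothing blocks QR of the lower DP to a position above the higher one, so inverse scope is available.
Both orderings are possible: *a few sculptors* > *every scientist* and *every scientist* > *a few sculptors*.

Yes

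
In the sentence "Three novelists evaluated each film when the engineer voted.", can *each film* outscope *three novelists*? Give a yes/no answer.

Yes

Although there is an adjunct clause, *each film* is in the main clause, not inside the adjunct.
Since no island is crossed, the inverse ordering is licensed alongside surface scope.
So *each film* > *three novelists* is among the available readings.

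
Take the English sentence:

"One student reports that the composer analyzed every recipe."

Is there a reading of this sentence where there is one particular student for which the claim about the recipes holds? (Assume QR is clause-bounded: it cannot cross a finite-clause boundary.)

The described interpretation is the *one student* > *every recipe* scoping.
Surface scope (*one student* > *every recipe*) is always derivable; islands only block QR, not in-situ interpretation.

Yes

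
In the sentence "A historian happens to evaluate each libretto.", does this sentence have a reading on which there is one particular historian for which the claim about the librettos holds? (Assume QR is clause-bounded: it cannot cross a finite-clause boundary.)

The described interpretation is the *a historian* > *each libretto* scoping.
That is the surface-scope ordering, which is always one of the available readings — island constraints only ever restrict inverse scope.

Yes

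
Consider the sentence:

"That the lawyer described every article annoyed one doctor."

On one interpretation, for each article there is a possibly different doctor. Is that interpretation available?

This is the *every article* > *one doctor* reading.
*every article* sits inside the sentential subject *that the lawyer described every article*.
Sentential subjects are islands: a quantifier inside the subject clause cannot raise over the matrix predicate.
There is no licit LF on which *every article* c-commands *one doctor*.

No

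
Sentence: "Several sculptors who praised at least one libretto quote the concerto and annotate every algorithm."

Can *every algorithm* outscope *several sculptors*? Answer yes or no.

No

Structurally, *every algorithm* is inside one conjunct of the coordinate structure (*annotate every algorithm*).
Asymmetric QR out of one conjunct violates the Coordinate Structure Constraint.
The inverse ordering *every algorithm* > *several sculptors* is therefore underivable.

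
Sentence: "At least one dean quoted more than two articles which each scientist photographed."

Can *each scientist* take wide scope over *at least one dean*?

*each scientist* sits inside the relative clause *which each scientist photographed* modifying *more than two articles*.
Relative clauses block scope extraction: QR cannot target a position outside the modified NP.
Hence only narrow scope for *each scientist* (under *at least one dean*) survives.

No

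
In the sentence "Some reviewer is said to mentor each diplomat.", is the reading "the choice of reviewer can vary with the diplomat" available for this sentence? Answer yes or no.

The described interpretation is the *each diplomat* > *some reviewer* scoping.
The matrix predicate is a raising verb, whose infinitival complement is not a scope island — *each diplomat* can QR into the matrix clause.
QR within a single clause is free, so the lower quantifier may take scope over the higher one.

Yes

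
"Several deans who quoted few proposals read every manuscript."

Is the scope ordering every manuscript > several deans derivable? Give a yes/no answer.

*every manuscript* is a matrix argument; only *several deans* is modified by the relative clause *who quoted few proposals*, so the RC island is irrelevant to the target quantifier.
With no island boundary between them, the object can take inverse scope over the subject via ordinary QR within the clause.

Yes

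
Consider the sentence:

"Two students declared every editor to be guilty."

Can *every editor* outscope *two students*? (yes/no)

*every editor* is an ECM subject; ECM complements are not islands, and the embedded quantifier may take matrix scope.
No island intervenes, so both surface and inverse scope are derivable.
The sentence is scopally ambiguous between *two students* > *every editor* and *every editor* > *two students*.

Yes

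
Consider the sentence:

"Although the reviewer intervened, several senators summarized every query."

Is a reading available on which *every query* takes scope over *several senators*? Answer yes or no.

The adjunct island is irrelevant here — *every query* and *several senators* are both in the matrix clause.
No island intervenes, so both surface and inverse scope are derivable.

Yes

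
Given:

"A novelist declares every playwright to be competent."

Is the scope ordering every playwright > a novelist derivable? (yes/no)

This is an ECM construction: *every playwright* is the infinitival subject, Case-marked by the matrix verb, and the infinitive is transparent for QR.
Since no island is crossed, the inverse ordering is licensed alongside surface scope.
So *every playwright* > *a novelist* is among the available readings.

Yes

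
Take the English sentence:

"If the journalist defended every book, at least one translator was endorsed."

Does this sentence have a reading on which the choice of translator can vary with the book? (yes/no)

No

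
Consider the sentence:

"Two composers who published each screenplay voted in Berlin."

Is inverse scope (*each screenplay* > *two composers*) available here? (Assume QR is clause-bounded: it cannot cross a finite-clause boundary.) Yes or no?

No

The DP *each screenplay* is contained in the relative clause *who published each screenplay*.
QR out of a relative clause is ruled out by the relative-clause island constraint.
*each screenplay* > *two composers* would require crossing that boundary, which is illicit.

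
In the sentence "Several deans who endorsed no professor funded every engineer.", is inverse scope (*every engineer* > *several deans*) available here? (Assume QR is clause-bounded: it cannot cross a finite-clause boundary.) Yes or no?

The RC *who endorsed no professor* is an island, but *every engineer* is not inside it — it is the matrix object, a clausemate of *several deans*.
Since no island is crossed, the inverse ordering is licensed alongside surface scope.
The sentence is scopally ambiguous between *several deans* > *every engineer* and *every engineer* > *several deans*.

Yes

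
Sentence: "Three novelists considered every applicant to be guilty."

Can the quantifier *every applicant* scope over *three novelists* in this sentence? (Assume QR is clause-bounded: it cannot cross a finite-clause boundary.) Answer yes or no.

*every applicant* is the subject of an ECM infinitive — the infinitival complement of an ECM verb is not a scope island, so *every applicant* can raise into the matrix clause.
Since no island is crossed, the inverse ordering is licensed alongside surface scope.

Yes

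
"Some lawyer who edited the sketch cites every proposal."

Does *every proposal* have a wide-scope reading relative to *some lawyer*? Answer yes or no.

Yes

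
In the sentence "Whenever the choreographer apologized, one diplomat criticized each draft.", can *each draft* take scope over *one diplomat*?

The adjunct clause does not contain *each draft*, which is the matrix object.
Since no island is crossed, the inverse ordering is licensed alongside surface scope.

Yes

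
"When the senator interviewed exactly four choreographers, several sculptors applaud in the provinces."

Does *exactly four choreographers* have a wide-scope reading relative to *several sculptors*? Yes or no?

No

*exactly four choreographers* is embedded in the adjunct clause *when the senator interviewed exactly four choreographers*.
Scope out of an adjunct clause is unavailable: QR respects the adjunct-island constraint.
The ordering *exactly four choreographers* > *several sculptors* is therefore underivable.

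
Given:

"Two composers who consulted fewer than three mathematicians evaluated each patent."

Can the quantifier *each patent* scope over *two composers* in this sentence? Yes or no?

Yes

The RC *who consulted fewer than three mathematicians* is an island, but *each patent* is not inside it — it is the matrix object, a clausemate of *two composers*.
No island intervenes, so both surface and inverse scope are derivable.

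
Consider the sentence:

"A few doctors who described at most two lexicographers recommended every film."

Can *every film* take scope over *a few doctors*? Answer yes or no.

Yes

*every film* sits in the matrix clause, not in the relative clause on *a few doctors*.
Ordinary QR to a clause-peripheral position gives the wide-scope LF for the lower DP.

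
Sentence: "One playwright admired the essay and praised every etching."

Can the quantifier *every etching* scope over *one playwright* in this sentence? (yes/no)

No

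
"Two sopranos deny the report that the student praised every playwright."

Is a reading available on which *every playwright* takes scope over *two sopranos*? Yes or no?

*every playwright* sits inside the complex NP *the report that the student praised every playwright*.
The Complex NP Constraint bars QR out of the complement clause of a noun.
So the wide-scope reading for *every playwright* is blocked.

No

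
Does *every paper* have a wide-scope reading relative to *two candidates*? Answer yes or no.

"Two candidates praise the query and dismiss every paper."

No

*every paper* sits inside one conjunct of the coordinate structure (*dismiss every paper*).
Asymmetric QR out of one conjunct violates the Coordinate Structure Constraint.
So *every paper* cannot raise high enough to outscope *two candidates*; only the surface ordering *two candidates* > *every paper* is available.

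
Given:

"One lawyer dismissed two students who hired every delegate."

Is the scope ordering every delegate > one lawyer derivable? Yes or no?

No

*every delegate* sits inside the relative clause *who hired every delegate* modifying *two students*.
A relative clause is a scope island — quantifier raising cannot cross its boundary.
So the wide-scope reading for *every delegate* is blocked.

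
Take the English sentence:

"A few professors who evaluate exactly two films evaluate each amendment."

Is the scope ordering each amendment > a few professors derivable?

*each amendment* is a matrix argument; only *a few professors* is modified by the relative clause *who evaluate exactly two films*, so the RC island is irrelevant to the target quantifier.
No island intervenes, so both surface and inverse scope are derivable.
The sentence is scopally ambiguous between *a few professors* > *each amendment* and *each amendment* > *a few professors*.

Yes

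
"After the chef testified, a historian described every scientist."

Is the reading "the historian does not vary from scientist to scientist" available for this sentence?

The paraphrase describes the scope ordering *a historian* > *every scientist*.
Nothing needs to raise for *a historian* > *every scientist*, so no island constraint is at stake.

Yes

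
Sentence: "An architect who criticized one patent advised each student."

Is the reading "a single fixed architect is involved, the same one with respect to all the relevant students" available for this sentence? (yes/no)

The described interpretation is the *an architect* > *each student* scoping.
Nothing needs to raise for *an architect* > *each student*, so no island constraint is at stake.

Yes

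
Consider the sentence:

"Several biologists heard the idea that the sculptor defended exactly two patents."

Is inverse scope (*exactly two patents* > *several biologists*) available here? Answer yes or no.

No

Structurally, *exactly two patents* is inside the complex NP *the idea that the sculptor defended exactly two patents*.
A that-clause complement to a noun is an island; QR cannot cross the NP boundary.
So *exactly two patents* cannot raise high enough to outscope *several biologists*; only the surface ordering *several biologists* > *exactly two patents* is available.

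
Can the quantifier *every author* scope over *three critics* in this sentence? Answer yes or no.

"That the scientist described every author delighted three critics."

No

The DP *every author* is contained in the sentential subject *that the scientist described every author*.
Sentential subjects are islands: a quantifier inside the subject clause cannot raise over the matrix predicate.
*every author* > *three critics* would require crossing that boundary, which is illicit.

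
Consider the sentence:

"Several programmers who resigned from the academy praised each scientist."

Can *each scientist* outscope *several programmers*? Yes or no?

Yes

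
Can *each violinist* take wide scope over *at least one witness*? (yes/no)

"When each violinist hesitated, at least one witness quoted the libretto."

No

*each violinist* sits inside the adjunct clause *when each violinist hesitated*.
Adjunct clauses are scope islands: a quantifier inside an adjunct cannot raise into the matrix clause.
There is no licit LF on which *each violinist* c-commands *at least one witness*.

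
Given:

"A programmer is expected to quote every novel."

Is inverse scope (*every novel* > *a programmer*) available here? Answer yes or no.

Yes

Raising constructions are monoclausal for scope purposes; *every novel* is not separated from *a programmer* by any island.
With no island boundary between them, the object can take inverse scope over the subject via ordinary QR within the clause.
So *every novel* > *a programmer* is among the available readings.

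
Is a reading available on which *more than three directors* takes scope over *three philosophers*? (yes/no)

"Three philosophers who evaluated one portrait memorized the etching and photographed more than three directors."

No

Structurally, *more than three directors* is inside one conjunct of the coordinate structure (*photographed more than three directors*).
Coordinate structures are islands for non-across-the-board movement, QR included.
*more than three directors* > *three philosophers* would require crossing that boundary, which is illicit.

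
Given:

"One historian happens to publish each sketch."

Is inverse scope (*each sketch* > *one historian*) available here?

*each sketch* is inside a raising infinitive, which is transparent to QR (no CP barrier), so it behaves as a matrix argument.
Ordinary QR to a clause-peripheral position gives the wide-scope LF for the lower DP.
The sentence is scopally ambiguous between *one historian* > *each sketch* and *each sketch* > *one historian*.

Yes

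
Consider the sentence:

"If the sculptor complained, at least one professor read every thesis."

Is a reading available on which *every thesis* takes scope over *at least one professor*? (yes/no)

Yes

The adjunct island is irrelevant here — *every thesis* and *at least one professor* are both in the matrix clause.
Ordinary QR to a clause-peripheral position gives the wide-scope LF for the lower DP.
The sentence is scopally ambiguous between *at least one professor* > *every thesis* and *every thesis* > *at least one professor*.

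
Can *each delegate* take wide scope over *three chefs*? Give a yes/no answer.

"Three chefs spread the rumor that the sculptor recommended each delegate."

No

*each delegate* sits inside the complex NP *the rumor that the sculptor recommended each delegate*.
Since the clause is the complement of a nominal head, the CNPC blocks scope extraction.
So *each delegate* cannot raise to a position above *three chefs*.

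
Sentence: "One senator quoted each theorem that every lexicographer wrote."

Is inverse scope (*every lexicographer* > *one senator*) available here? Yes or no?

No

Structurally, *every lexicographer* is inside the relative clause *that every lexicographer wrote* modifying *each theorem*.
Quantifiers inside a relative clause are trapped there; the RC boundary blocks QR.
So *every lexicographer* cannot raise high enough to outscope *one senator*; only the surface ordering *one senator* > *every lexicographer* is available.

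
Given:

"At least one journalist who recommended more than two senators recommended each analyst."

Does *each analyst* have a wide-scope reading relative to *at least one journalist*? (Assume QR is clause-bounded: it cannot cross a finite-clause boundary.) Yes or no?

Yes

*each analyst* is a matrix argument; only *at least one journalist* is modified by the relative clause *who recommended more than two senators*, so the RC island is irrelevant to the target quantifier.
QR within a single clause is free, so the lower quantifier may take scope over the higher one.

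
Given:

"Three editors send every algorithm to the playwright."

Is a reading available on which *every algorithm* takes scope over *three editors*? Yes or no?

Yes

*every algorithm* is the matrix object and *three editors* the matrix subject; the two are clausemates.
With no island boundary between them, the object can take inverse scope over the subject via ordinary QR within the clause.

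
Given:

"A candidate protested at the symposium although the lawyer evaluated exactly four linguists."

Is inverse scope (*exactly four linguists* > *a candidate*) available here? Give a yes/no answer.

No

The DP *exactly four linguists* is contained in the adjunct clause *although the lawyer evaluated exactly four linguists*.
Adjunct clauses are scope islands: a quantifier inside an adjunct cannot raise into the matrix clause.
*exactly four linguists* > *a candidate* would require crossing that boundary, which is illicit.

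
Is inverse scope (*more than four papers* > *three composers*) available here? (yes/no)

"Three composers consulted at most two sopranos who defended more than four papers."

The target quantifier *more than four papers* is part of the relative clause *who defended more than four papers* modifying *at most two sopranos*.
Relative clauses block scope extraction: QR cannot target a position outside the modified NP.
*more than four papers* > *three composers* would require crossing that boundary, which is illicit.

No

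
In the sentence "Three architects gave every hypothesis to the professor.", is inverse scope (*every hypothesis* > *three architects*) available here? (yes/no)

*every hypothesis* and *three architects* are in the same minimal clause.
Ordinary QR to a clause-peripheral position gives the wide-scope LF for the lower DP.

Yes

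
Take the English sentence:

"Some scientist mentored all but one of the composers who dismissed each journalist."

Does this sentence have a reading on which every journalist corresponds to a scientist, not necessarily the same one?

The paraphrase describes the scope ordering *each journalist* > *some scientist*.
*each journalist* occurs within the relative clause *who dismissed each journalist* modifying *all but one of the composers*.
Relative clauses block scope extraction: QR cannot target a position outside the modified NP.
So the wide-scope reading for *each journalist* is blocked.

No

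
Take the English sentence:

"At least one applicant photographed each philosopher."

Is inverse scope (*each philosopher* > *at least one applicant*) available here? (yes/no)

Both DPs are arguments of the same predicate; there is no clause or island boundary between them.
Clause-internal QR can adjoin the lower DP above the subject, yielding the inverse reading.

Yes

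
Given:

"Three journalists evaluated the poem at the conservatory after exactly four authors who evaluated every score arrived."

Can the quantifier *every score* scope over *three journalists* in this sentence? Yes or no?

No

The DP *every score* is contained in the relative clause *who evaluated every score*, which is itself inside the adjunct *after exactly four authors who evaluated every score arrived*.
The quantifier would have to escape first the RC and then the adjunct — two independent island violations.
So *every score* cannot raise high enough to outscope *three journalists*; only the surface ordering *three journalists* > *every score* is available.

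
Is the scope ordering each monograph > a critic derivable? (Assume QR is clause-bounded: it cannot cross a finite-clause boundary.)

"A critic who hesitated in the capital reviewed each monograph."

Yes

*each monograph* sits in the matrix clause, not in the relative clause on *a critic*.
Since no island is crossed, the inverse ordering is licensed alongside surface scope.
Both orderings are possible: *a critic* > *each monograph* and *each monograph* > *a critic*.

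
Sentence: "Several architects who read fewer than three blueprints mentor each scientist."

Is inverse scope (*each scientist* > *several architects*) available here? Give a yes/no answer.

Yes

*each scientist* sits in the matrix clause, not in the relative clause on *several architects*.
Clause-internal QR can adjoin the lower DP above the subject, yielding the inverse reading.
So *each scientist* > *several architects* is among the available readings.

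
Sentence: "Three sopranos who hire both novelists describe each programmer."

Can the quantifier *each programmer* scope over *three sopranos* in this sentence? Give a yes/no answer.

*each programmer* is a matrix argument; only *three sopranos* is modified by the relative clause *who hire both novelists*, so the RC island is irrelevant to the target quantifier.
Ordinary QR to a clause-peripheral position gives the wide-scope LF for the lower DP.

Yes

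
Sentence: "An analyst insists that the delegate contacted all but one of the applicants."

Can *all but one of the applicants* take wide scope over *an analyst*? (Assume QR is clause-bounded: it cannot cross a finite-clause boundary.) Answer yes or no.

No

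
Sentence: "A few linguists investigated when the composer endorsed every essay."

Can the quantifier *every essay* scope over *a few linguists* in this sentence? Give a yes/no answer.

*every essay* occurs within the embedded question *when the composer endorsed every essay*.
Embedded questions are wh-islands: a quantifier inside an indirect question cannot QR into the matrix clause.
So *every essay* cannot raise to a position above *a few linguists*.

No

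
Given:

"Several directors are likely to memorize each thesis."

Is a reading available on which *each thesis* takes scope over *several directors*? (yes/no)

Yes

The matrix predicate is a raising verb, whose infinitival complement is not a scope island — *each thesis* can QR into the matrix clause.
Clause-internal QR can adjoin the lower DP above the subject, yielding the inverse reading.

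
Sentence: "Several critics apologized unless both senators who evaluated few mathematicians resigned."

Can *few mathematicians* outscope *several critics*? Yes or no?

No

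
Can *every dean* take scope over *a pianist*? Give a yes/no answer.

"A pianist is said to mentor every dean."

Raising constructions are monoclausal for scope purposes; *every dean* is not separated from *a pianist* by any island.
QR within a single clause is free, so the lower quantifier may take scope over the higher one.

Yes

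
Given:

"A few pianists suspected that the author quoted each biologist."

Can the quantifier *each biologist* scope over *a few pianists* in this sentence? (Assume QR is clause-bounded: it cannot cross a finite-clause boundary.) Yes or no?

The DP *each biologist* is contained in the finite complement clause *that the author quoted each biologist*.
Under clause-bounded QR, a quantifier in an embedded finite clause cannot raise into the matrix clause.
So *each biologist* cannot raise high enough to outscope *a few pianists*; only the surface ordering *a few pianists* > *each biologist* is available.

No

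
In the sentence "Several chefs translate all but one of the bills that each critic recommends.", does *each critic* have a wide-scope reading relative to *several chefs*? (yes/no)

Structurally, *each critic* is inside the relative clause *that each critic recommends* modifying *all but one of the bills*.
QR out of a relative clause is ruled out by the relative-clause island constraint.
So *each critic* cannot raise to a position above *several chefs*.

No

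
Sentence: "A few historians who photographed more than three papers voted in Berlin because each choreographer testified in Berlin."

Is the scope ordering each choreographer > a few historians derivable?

The DP *each choreographer* is contained in the adjunct clause *because each choreographer testified in Berlin*.
Since the clause is an adjunct (not a complement), the Adjunct Condition blocks QR across its edge.
*each choreographer* is confined to the island and cannot take scope over *a few historians*.

No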